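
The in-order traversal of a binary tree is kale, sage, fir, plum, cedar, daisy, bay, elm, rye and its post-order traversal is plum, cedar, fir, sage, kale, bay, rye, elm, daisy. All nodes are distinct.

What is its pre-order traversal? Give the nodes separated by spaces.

The last element of post-order is the root; it splits in-order into left and right subtrees.
Root daisy: left subtree has 5 nodes {kale, sage, fir, plum, cedar}, right has 3 {bay, elm, rye}.
  Root kale: left subtree has 0 nodes { }, right has 4 {sage, fir, plum, cedar}.
    Root sage: left subtree has 0 nodes { }, right has 3 {fir, plum, cedar}.
      Root fir: left subtree has 0 nodes { }, right has 2 {plum, cedar}.
        Root cedar: left subtree has 1 node {plum}, right has 0 { }.
  Root elm: left subtree has 1 node {bay}, right has 1 {rye}.

daisy kale sage fir cedar plum elm bay rye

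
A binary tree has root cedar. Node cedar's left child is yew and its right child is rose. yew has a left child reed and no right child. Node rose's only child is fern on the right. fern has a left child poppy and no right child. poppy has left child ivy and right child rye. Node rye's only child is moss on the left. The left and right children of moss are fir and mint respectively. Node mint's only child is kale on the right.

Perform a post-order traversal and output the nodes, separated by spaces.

reed yew ivy fir kale mint moss rye poppy fern rose cedar

Post-order visits the left subtree, then the right subtree, then the node.
At cedar: go left to yew.
  At yew: go left to reed.
    reed is a leaf — visit reed.
  At yew: no right child.
  Visit yew.
At cedar: go right to rose.
  At rose: no left child.
  At rose: go right to fern.
    At fern: go left to poppy.
      At poppy: go left to ivy.
        ivy is a leaf — visit ivy.
      At poppy: go right to rye.
        At rye: go left to moss.
          At moss: go left to fir.
            fir is a leaf — visit fir.
          At moss: go right to mint.
            At mint: no left child.
            At mint: go right to kale.
              kale is a leaf — visit kale.
            Visit mint.
          Visit moss.
        At rye: no right child.
        Visit rye.
      Visit poppy.
    At fern: no right child.
    Visit fern.
  Visit rose.
Visit cedar.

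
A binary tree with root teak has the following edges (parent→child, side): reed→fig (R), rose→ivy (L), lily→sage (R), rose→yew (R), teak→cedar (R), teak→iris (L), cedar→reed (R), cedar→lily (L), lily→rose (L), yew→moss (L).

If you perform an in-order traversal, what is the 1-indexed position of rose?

In-order visits the left subtree, then the node, then the right subtree.
At teak: go left to iris.
  iris is a leaf — visit iris.
Visit teak.
At teak: go right to cedar.
  At cedar: go left to lily.
    At lily: go left to rose.
      At rose: go left to ivy.
        ivy is a leaf — visit ivy.
      Visit rose.
      At rose: go right to yew.
        At yew: go left to moss.
          moss is a leaf — visit moss.
        Visit yew.
        At yew: no right child.
    Visit lily.
    At lily: go right to sage.
      sage is a leaf — visit sage.
  Visit cedar.
  At cedar: go right to reed.
    At reed: no left child.
    Visit reed.
    At reed: go right to fig.
      fig is a leaf — visit fig.
Full in-order sequence: iris, teak, ivy, rose, moss, yew, lily, sage, cedar, reed, fig.

4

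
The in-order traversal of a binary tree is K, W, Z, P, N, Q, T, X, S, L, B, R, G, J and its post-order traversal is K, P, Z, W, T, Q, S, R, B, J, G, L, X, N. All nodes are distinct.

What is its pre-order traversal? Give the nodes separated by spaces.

The last element of post-order is the root; it splits in-order into left and right subtrees.
Root N: left subtree has 4 nodes {K, W, Z, P}, right has 9 {Q, T, X, S, L, B, R, G, J}.
  Root W: left subtree has 1 node {K}, right has 2 {Z, P}.
    Root Z: left subtree has 0 nodes { }, right has 1 {P}.
  Root X: left subtree has 2 nodes {Q, T}, right has 6 {S, L, B, R, G, J}.
    Root Q: left subtree has 0 nodes { }, right has 1 {T}.
    Root L: left subtree has 1 node {S}, right has 4 {B, R, G, J}.
      Root G: left subtree has 2 nodes {B, R}, right has 1 {J}.
        Root B: left subtree has 0 nodes { }, right has 1 {R}.

N W K Z P X Q T L S G B R J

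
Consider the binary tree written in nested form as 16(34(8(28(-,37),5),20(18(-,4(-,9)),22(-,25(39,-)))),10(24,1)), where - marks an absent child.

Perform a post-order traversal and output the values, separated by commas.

Post-order visits the left subtree, then the right subtree, then the node.
At 16: go left to 34.
  At 34: go left to 8.
    At 8: go left to 28.
      At 28: no left child.
      At 28: go right to 37.
        37 is a leaf — visit 37.
      Visit 28.
    At 8: go right to 5.
      5 is a leaf — visit 5.
    Visit 8.
  At 34: go right to 20.
    At 20: go left to 18.
      At 18: no left child.
      At 18: go right to 4.
        At 4: no left child.
        At 4: go right to 9.
          9 is a leaf — visit 9.
        Visit 4.
      Visit 18.
    At 20: go right to 22.
      At 22: no left child.
      At 22: go right to 25.
        At 25: go left to 39.
          39 is a leaf — visit 39.
        At 25: no right child.
        Visit 25.
      Visit 22.
    Visit 20.
  Visit 34.
At 16: go right to 10.
  At 10: go left to 24.
    24 is a leaf — visit 24.
  At 10: go right to 1.
    1 is a leaf — visit 1.
  Visit 10.
Visit 16.

37, 28, 5, 8, 9, 4, 18, 39, 25, 22, 20, 34, 24, 1, 10, 16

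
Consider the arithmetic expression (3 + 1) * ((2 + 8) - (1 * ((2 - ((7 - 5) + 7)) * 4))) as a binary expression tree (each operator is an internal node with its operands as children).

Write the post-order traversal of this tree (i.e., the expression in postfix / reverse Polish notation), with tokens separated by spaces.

3 1 + 2 8 + 1 2 7 5 - 7 + - 4 * * - *

Post-order on an expression tree gives postfix notation: for each operator, emit left operand, right operand, then the operator.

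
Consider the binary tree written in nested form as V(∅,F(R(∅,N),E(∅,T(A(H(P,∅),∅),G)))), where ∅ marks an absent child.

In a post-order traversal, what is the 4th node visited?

H

Post-order visits the left subtree, then the right subtree, then the node.
At V: no left child.
At V: go right to F.
  At F: go left to R.
    At R: no left child.
    At R: go right to N.
      N is a leaf — visit N.
    Visit R.
  At F: go right to E.
    At E: no left child.
    At E: go right to T.
      At T: go left to A.
        At A: go left to H.
          At H: go left to P.
            P is a leaf — visit P.
          At H: no right child.
          Visit H.
        At A: no right child.
        Visit A.
      At T: go right to G.
        G is a leaf — visit G.
      Visit T.
    Visit E.
  Visit F.
Visit V.
Full post-order sequence: N, R, P, H, A, G, T, E, F, V.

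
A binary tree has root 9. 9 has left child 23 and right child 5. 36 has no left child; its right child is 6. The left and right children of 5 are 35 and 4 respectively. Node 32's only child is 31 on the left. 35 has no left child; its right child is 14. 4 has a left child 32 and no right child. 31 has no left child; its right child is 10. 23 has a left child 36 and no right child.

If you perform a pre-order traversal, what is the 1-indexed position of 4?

Pre-order visits the node, then its left subtree, then its right subtree.
Visit 9.
At 9: go left to 23.
  Visit 23.
  At 23: go left to 36.
    Visit 36.
    At 36: no left child.
    At 36: go right to 6.
      6 is a leaf — visit 6.
  At 23: no right child.
At 9: go right to 5.
  Visit 5.
  At 5: go left to 35.
    Visit 35.
    At 35: no left child.
    At 35: go right to 14.
      14 is a leaf — visit 14.
  At 5: go right to 4.
    Visit 4.
    At 4: go left to 32.
      Visit 32.
      At 32: go left to 31.
        Visit 31.
        At 31: no left child.
        At 31: go right to 10.
          10 is a leaf — visit 10.
      At 32: no right child.
    At 4: no right child.
Full pre-order sequence: 9, 23, 36, 6, 5, 35, 14, 4, 32, 31, 10.

8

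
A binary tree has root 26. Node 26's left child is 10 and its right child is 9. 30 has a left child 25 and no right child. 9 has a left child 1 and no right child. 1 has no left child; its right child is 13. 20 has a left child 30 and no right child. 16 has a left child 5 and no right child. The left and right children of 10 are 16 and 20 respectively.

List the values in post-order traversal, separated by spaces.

Post-order visits the left subtree, then the right subtree, then the node.
At 26: go left to 10.
  At 10: go left to 16.
    At 16: go left to 5.
      5 is a leaf — visit 5.
    At 16: no right child.
    Visit 16.
  At 10: go right to 20.
    At 20: go left to 30.
      At 30: go left to 25.
        25 is a leaf — visit 25.
      At 30: no right child.
      Visit 30.
    At 20: no right child.
    Visit 20.
  Visit 10.
At 26: go right to 9.
  At 9: go left to 1.
    At 1: no left child.
    At 1: go right to 13.
      13 is a leaf — visit 13.
    Visit 1.
  At 9: no right child.
  Visit 9.
Visit 26.

5 16 25 30 20 10 13 1 9 26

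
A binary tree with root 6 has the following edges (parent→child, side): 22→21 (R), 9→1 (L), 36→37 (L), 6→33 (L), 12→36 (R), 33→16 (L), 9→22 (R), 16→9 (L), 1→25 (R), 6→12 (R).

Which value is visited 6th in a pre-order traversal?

25

Pre-order visits the node, then its left subtree, then its right subtree.
Visit 6.
At 6: go left to 33.
  Visit 33.
  At 33: go left to 16.
    Visit 16.
    At 16: go left to 9.
      Visit 9.
      At 9: go left to 1.
        Visit 1.
        At 1: no left child.
        At 1: go right to 25.
          25 is a leaf — visit 25.
      At 9: go right to 22.
        Visit 22.
        At 22: no left child.
        At 22: go right to 21.
          21 is a leaf — visit 21.
    At 16: no right child.
  At 33: no right child.
At 6: go right to 12.
  Visit 12.
  At 12: no left child.
  At 12: go right to 36.
    Visit 36.
    At 36: go left to 37.
      37 is a leaf — visit 37.
    At 36: no right child.
Full pre-order sequence: 6, 33, 16, 9, 1, 25, 22, 21, 12, 36, 37.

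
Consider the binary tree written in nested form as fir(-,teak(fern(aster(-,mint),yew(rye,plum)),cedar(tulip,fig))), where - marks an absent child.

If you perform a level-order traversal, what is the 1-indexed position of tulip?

Level-order visits nodes level by level from the root, left to right within each level.
Level 0: fir
Level 1: teak
Level 2: fern, cedar
Level 3: aster, yew, tulip, fig
Level 4: mint, rye, plum
Full level-order sequence: fir, teak, fern, cedar, aster, yew, tulip, fig, mint, rye, plum.

7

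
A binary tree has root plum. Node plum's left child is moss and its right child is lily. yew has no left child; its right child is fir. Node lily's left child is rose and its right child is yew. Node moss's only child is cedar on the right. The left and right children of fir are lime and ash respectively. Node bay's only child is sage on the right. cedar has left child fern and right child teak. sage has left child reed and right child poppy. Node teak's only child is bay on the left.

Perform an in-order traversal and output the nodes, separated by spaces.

In-order visits the left subtree, then the node, then the right subtree.
At plum: go left to moss.
  At moss: no left child.
  Visit moss.
  At moss: go right to cedar.
    At cedar: go left to fern.
      fern is a leaf — visit fern.
    Visit cedar.
    At cedar: go right to teak.
      At teak: go left to bay.
        At bay: no left child.
        Visit bay.
        At bay: go right to sage.
          At sage: go left to reed.
            reed is a leaf — visit reed.
          Visit sage.
          At sage: go right to poppy.
            poppy is a leaf — visit poppy.
      Visit teak.
      At teak: no right child.
Visit plum.
At plum: go right to lily.
  At lily: go left to rose.
    rose is a leaf — visit rose.
  Visit lily.
  At lily: go right to yew.
    At yew: no left child.
    Visit yew.
    At yew: go right to fir.
      At fir: go left to lime.
        lime is a leaf — visit lime.
      Visit fir.
      At fir: go right to ash.
        ash is a leaf — visit ash.

moss fern cedar bay reed sage poppy teak plum rose lily yew lime fir ash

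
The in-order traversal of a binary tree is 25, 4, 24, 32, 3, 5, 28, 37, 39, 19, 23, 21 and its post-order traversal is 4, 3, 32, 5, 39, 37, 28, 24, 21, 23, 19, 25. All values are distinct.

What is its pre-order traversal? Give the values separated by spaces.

25 19 24 4 28 5 32 3 37 39 23 21

The last element of post-order is the root; it splits in-order into left and right subtrees.
Root 25: left subtree has 0 nodes { }, right has 11 {4, 24, 32, 3, 5, 28, 37, 39, 19, 23, 21}.
  Root 19: left subtree has 8 nodes {4, 24, 32, 3, 5, 28, 37, 39}, right has 2 {23, 21}.
    Root 24: left subtree has 1 node {4}, right has 6 {32, 3, 5, 28, 37, 39}.
      Root 28: left subtree has 3 nodes {32, 3, 5}, right has 2 {37, 39}.
        Root 5: left subtree has 2 nodes {32, 3}, right has 0 { }.
          Root 32: left subtree has 0 nodes { }, right has 1 {3}.
        Root 37: left subtree has 0 nodes { }, right has 1 {39}.
    Root 23: left subtree has 0 nodes { }, right has 1 {21}.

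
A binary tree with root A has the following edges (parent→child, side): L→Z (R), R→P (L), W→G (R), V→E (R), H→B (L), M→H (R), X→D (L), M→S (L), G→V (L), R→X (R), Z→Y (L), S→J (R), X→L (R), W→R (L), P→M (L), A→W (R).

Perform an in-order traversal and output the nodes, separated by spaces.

A S J M B H P R D X L Y Z W V E G

In-order visits the left subtree, then the node, then the right subtree.
At A: no left child.
Visit A.
At A: go right to W.
  At W: go left to R.
    At R: go left to P.
      At P: go left to M.
        At M: go left to S.
          At S: no left child.
          Visit S.
          At S: go right to J.
            J is a leaf — visit J.
        Visit M.
        At M: go right to H.
          At H: go left to B.
            B is a leaf — visit B.
          Visit H.
          At H: no right child.
      Visit P.
      At P: no right child.
    Visit R.
    At R: go right to X.
      At X: go left to D.
        D is a leaf — visit D.
      Visit X.
      At X: go right to L.
        At L: no left child.
        Visit L.
        At L: go right to Z.
          At Z: go left to Y.
            Y is a leaf — visit Y.
          Visit Z.
          At Z: no right child.
  Visit W.
  At W: go right to G.
    At G: go left to V.
      At V: no left child.
      Visit V.
      At V: go right to E.
        E is a leaf — visit E.
    Visit G.
    At G: no right child.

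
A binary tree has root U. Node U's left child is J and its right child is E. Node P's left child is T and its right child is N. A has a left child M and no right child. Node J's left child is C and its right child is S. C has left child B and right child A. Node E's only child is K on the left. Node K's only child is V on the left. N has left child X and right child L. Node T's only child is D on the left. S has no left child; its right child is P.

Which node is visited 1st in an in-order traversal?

B

In-order visits the left subtree, then the node, then the right subtree.
At U: go left to J.
  At J: go left to C.
    At C: go left to B.
      B is a leaf — visit B.
    Visit C.
    At C: go right to A.
      At A: go left to M.
        M is a leaf — visit M.
      Visit A.
      At A: no right child.
  Visit J.
  At J: go right to S.
    At S: no left child.
    Visit S.
    At S: go right to P.
      At P: go left to T.
        At T: go left to D.
          D is a leaf — visit D.
        Visit T.
        At T: no right child.
      Visit P.
      At P: go right to N.
        At N: go left to X.
          X is a leaf — visit X.
        Visit N.
        At N: go right to L.
          L is a leaf — visit L.
Visit U.
At U: go right to E.
  At E: go left to K.
    At K: go left to V.
      V is a leaf — visit V.
    Visit K.
    At K: no right child.
  Visit E.
  At E: no right child.
Full in-order sequence: B, C, M, A, J, S, D, T, P, X, N, L, U, V, K, E.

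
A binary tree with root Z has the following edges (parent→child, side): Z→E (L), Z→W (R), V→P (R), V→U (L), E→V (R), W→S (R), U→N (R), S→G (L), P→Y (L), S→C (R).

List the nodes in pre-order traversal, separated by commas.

Pre-order visits the node, then its left subtree, then its right subtree.
Visit Z.
At Z: go left to E.
  Visit E.
  At E: no left child.
  At E: go right to V.
    Visit V.
    At V: go left to U.
      Visit U.
      At U: no left child.
      At U: go right to N.
        N is a leaf — visit N.
    At V: go right to P.
      Visit P.
      At P: go left to Y.
        Y is a leaf — visit Y.
      At P: no right child.
At Z: go right to W.
  Visit W.
  At W: no left child.
  At W: go right to S.
    Visit S.
    At S: go left to G.
      G is a leaf — visit G.
    At S: go right to C.
      C is a leaf — visit C.

Z, E, V, U, N, P, Y, W, S, G, C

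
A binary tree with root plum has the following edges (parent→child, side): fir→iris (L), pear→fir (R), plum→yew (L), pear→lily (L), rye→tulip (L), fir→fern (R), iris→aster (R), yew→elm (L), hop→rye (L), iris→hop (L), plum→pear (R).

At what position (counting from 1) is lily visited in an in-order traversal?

4

In-order visits the left subtree, then the node, then the right subtree.
At plum: go left to yew.
  At yew: go left to elm.
    elm is a leaf — visit elm.
  Visit yew.
  At yew: no right child.
Visit plum.
At plum: go right to pear.
  At pear: go left to lily.
    lily is a leaf — visit lily.
  Visit pear.
  At pear: go right to fir.
    At fir: go left to iris.
      At iris: go left to hop.
        At hop: go left to rye.
          At rye: go left to tulip.
            tulip is a leaf — visit tulip.
          Visit rye.
          At rye: no right child.
        Visit hop.
        At hop: no right child.
      Visit iris.
      At iris: go right to aster.
        aster is a leaf — visit aster.
    Visit fir.
    At fir: go right to fern.
      fern is a leaf — visit fern.
Full in-order sequence: elm, yew, plum, lily, pear, tulip, rye, hop, iris, aster, fir, fern.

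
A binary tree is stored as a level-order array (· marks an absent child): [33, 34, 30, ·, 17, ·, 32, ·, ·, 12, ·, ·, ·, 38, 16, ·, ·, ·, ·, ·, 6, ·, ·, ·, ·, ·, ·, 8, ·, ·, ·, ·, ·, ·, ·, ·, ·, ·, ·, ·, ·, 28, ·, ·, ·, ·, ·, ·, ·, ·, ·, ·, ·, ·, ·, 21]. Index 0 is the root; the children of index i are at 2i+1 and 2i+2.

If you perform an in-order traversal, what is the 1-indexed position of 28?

In-order visits the left subtree, then the node, then the right subtree.
At 33: go left to 34.
  At 34: no left child.
  Visit 34.
  At 34: go right to 17.
    At 17: go left to 12.
      At 12: no left child.
      Visit 12.
      At 12: go right to 6.
        At 6: go left to 28.
          28 is a leaf — visit 28.
        Visit 6.
        At 6: no right child.
    Visit 17.
    At 17: no right child.
Visit 33.
At 33: go right to 30.
  At 30: no left child.
  Visit 30.
  At 30: go right to 32.
    At 32: go left to 38.
      At 38: go left to 8.
        At 8: go left to 21.
          21 is a leaf — visit 21.
        Visit 8.
        At 8: no right child.
      Visit 38.
      At 38: no right child.
    Visit 32.
    At 32: go right to 16.
      16 is a leaf — visit 16.
Full in-order sequence: 34, 12, 28, 6, 17, 33, 30, 21, 8, 38, 32, 16.

3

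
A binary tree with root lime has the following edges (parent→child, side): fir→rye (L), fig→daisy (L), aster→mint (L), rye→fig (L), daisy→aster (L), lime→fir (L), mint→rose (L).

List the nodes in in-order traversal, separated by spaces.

rose mint aster daisy fig rye fir lime

In-order visits the left subtree, then the node, then the right subtree.
At lime: go left to fir.
  At fir: go left to rye.
    At rye: go left to fig.
      At fig: go left to daisy.
        At daisy: go left to aster.
          At aster: go left to mint.
            At mint: go left to rose.
              rose is a leaf — visit rose.
            Visit mint.
            At mint: no right child.
          Visit aster.
          At aster: no right child.
        Visit daisy.
        At daisy: no right child.
      Visit fig.
      At fig: no right child.
    Visit rye.
    At rye: no right child.
  Visit fir.
  At fir: no right child.
Visit lime.
At lime: no right child.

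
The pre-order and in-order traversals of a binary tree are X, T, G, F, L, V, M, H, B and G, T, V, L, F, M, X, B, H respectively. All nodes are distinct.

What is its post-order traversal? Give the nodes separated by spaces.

The first element of pre-order is the root; it splits in-order into left and right subtrees.
Root X: left subtree has 6 nodes {G, T, V, L, F, M}, right has 2 {B, H}.
  Root T: left subtree has 1 node {G}, right has 4 {V, L, F, M}.
    Root F: left subtree has 2 nodes {V, L}, right has 1 {M}.
      Root L: left subtree has 1 node {V}, right has 0 { }.
  Root H: left subtree has 1 node {B}, right has 0 { }.

G V L M F T B H X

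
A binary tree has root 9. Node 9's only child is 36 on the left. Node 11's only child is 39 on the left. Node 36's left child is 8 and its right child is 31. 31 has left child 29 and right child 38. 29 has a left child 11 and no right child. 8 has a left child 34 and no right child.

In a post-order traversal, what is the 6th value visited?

Post-order visits the left subtree, then the right subtree, then the node.
At 9: go left to 36.
  At 36: go left to 8.
    At 8: go left to 34.
      34 is a leaf — visit 34.
    At 8: no right child.
    Visit 8.
  At 36: go right to 31.
    At 31: go left to 29.
      At 29: go left to 11.
        At 11: go left to 39.
          39 is a leaf — visit 39.
        At 11: no right child.
        Visit 11.
      At 29: no right child.
      Visit 29.
    At 31: go right to 38.
      38 is a leaf — visit 38.
    Visit 31.
  Visit 36.
At 9: no right child.
Visit 9.
Full post-order sequence: 34, 8, 39, 11, 29, 38, 31, 36, 9.

38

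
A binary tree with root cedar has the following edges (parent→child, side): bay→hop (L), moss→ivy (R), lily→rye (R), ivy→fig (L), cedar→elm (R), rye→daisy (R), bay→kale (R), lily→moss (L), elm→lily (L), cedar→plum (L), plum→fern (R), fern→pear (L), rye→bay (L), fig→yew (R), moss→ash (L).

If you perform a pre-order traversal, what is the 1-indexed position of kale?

15

Pre-order visits the node, then its left subtree, then its right subtree.
Visit cedar.
At cedar: go left to plum.
  Visit plum.
  At plum: no left child.
  At plum: go right to fern.
    Visit fern.
    At fern: go left to pear.
      pear is a leaf — visit pear.
    At fern: no right child.
At cedar: go right to elm.
  Visit elm.
  At elm: go left to lily.
    Visit lily.
    At lily: go left to moss.
      Visit moss.
      At moss: go left to ash.
        ash is a leaf — visit ash.
      At moss: go right to ivy.
        Visit ivy.
        At ivy: go left to fig.
          Visit fig.
          At fig: no left child.
          At fig: go right to yew.
            yew is a leaf — visit yew.
        At ivy: no right child.
    At lily: go right to rye.
      Visit rye.
      At rye: go left to bay.
        Visit bay.
        At bay: go left to hop.
          hop is a leaf — visit hop.
        At bay: go right to kale.
          kale is a leaf — visit kale.
      At rye: go right to daisy.
        daisy is a leaf — visit daisy.
  At elm: no right child.
Full pre-order sequence: cedar, plum, fern, pear, elm, lily, moss, ash, ivy, fig, yew, rye, bay, hop, kale, daisy.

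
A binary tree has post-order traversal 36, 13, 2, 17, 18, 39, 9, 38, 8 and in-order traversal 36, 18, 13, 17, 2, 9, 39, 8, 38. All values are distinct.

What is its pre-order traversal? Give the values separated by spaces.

8 9 18 36 17 13 2 39 38

The last element of post-order is the root; it splits in-order into left and right subtrees.
Root 8: left subtree has 7 nodes {36, 18, 13, 17, 2, 9, 39}, right has 1 {38}.
  Root 9: left subtree has 5 nodes {36, 18, 13, 17, 2}, right has 1 {39}.
    Root 18: left subtree has 1 node {36}, right has 3 {13, 17, 2}.
      Root 17: left subtree has 1 node {13}, right has 1 {2}.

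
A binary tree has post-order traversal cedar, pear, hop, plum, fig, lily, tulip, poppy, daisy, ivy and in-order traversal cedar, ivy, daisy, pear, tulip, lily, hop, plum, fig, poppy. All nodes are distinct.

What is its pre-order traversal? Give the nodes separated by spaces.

The last element of post-order is the root; it splits in-order into left and right subtrees.
Root ivy: left subtree has 1 node {cedar}, right has 8 {daisy, pear, tulip, lily, hop, plum, fig, poppy}.
  Root daisy: left subtree has 0 nodes { }, right has 7 {pear, tulip, lily, hop, plum, fig, poppy}.
    Root poppy: left subtree has 6 nodes {pear, tulip, lily, hop, plum, fig}, right has 0 { }.
      Root tulip: left subtree has 1 node {pear}, right has 4 {lily, hop, plum, fig}.
        Root lily: left subtree has 0 nodes { }, right has 3 {hop, plum, fig}.
          Root fig: left subtree has 2 nodes {hop, plum}, right has 0 { }.
            Root plum: left subtree has 1 node {hop}, right has 0 { }.

ivy cedar daisy poppy tulip pear lily fig plum hop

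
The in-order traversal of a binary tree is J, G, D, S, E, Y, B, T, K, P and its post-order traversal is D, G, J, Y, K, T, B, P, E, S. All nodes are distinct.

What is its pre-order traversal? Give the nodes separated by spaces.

S J G D E P B Y T K

The last element of post-order is the root; it splits in-order into left and right subtrees.
Root S: left subtree has 3 nodes {J, G, D}, right has 6 {E, Y, B, T, K, P}.
  Root J: left subtree has 0 nodes { }, right has 2 {G, D}.
    Root G: left subtree has 0 nodes { }, right has 1 {D}.
  Root E: left subtree has 0 nodes { }, right has 5 {Y, B, T, K, P}.
    Root P: left subtree has 4 nodes {Y, B, T, K}, right has 0 { }.
      Root B: left subtree has 1 node {Y}, right has 2 {T, K}.
        Root T: left subtree has 0 nodes { }, right has 1 {K}.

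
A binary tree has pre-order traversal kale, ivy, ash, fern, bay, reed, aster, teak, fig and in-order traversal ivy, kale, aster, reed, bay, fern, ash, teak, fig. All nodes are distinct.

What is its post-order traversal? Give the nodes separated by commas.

ivy, aster, reed, bay, fern, fig, teak, ash, kale

The first element of pre-order is the root; it splits in-order into left and right subtrees.
Root kale: left subtree has 1 node {ivy}, right has 7 {aster, reed, bay, fern, ash, teak, fig}.
  Root ash: left subtree has 4 nodes {aster, reed, bay, fern}, right has 2 {teak, fig}.
    Root fern: left subtree has 3 nodes {aster, reed, bay}, right has 0 { }.
      Root bay: left subtree has 2 nodes {aster, reed}, right has 0 { }.
        Root reed: left subtree has 1 node {aster}, right has 0 { }.
    Root teak: left subtree has 0 nodes { }, right has 1 {fig}.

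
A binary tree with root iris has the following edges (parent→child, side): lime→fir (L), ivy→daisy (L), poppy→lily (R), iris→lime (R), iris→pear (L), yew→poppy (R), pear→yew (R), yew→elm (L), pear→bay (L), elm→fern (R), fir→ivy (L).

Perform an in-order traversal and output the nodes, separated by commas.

bay, pear, elm, fern, yew, poppy, lily, iris, daisy, ivy, fir, lime

In-order visits the left subtree, then the node, then the right subtree.
At iris: go left to pear.
  At pear: go left to bay.
    bay is a leaf — visit bay.
  Visit pear.
  At pear: go right to yew.
    At yew: go left to elm.
      At elm: no left child.
      Visit elm.
      At elm: go right to fern.
        fern is a leaf — visit fern.
    Visit yew.
    At yew: go right to poppy.
      At poppy: no left child.
      Visit poppy.
      At poppy: go right to lily.
        lily is a leaf — visit lily.
Visit iris.
At iris: go right to lime.
  At lime: go left to fir.
    At fir: go left to ivy.
      At ivy: go left to daisy.
        daisy is a leaf — visit daisy.
      Visit ivy.
      At ivy: no right child.
    Visit fir.
    At fir: no right child.
  Visit lime.
  At lime: no right child.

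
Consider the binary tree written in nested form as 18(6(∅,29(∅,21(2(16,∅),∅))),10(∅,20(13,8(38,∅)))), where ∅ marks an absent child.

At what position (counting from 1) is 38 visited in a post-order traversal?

7

Post-order visits the left subtree, then the right subtree, then the node.
At 18: go left to 6.
  At 6: no left child.
  At 6: go right to 29.
    At 29: no left child.
    At 29: go right to 21.
      At 21: go left to 2.
        At 2: go left to 16.
          16 is a leaf — visit 16.
        At 2: no right child.
        Visit 2.
      At 21: no right child.
      Visit 21.
    Visit 29.
  Visit 6.
At 18: go right to 10.
  At 10: no left child.
  At 10: go right to 20.
    At 20: go left to 13.
      13 is a leaf — visit 13.
    At 20: go right to 8.
      At 8: go left to 38.
        38 is a leaf — visit 38.
      At 8: no right child.
      Visit 8.
    Visit 20.
  Visit 10.
Visit 18.
Full post-order sequence: 16, 2, 21, 29, 6, 13, 38, 8, 20, 10, 18.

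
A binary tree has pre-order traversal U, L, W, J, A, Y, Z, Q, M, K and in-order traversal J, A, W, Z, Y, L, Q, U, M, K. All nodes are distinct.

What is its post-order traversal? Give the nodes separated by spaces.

The first element of pre-order is the root; it splits in-order into left and right subtrees.
Root U: left subtree has 7 nodes {J, A, W, Z, Y, L, Q}, right has 2 {M, K}.
  Root L: left subtree has 5 nodes {J, A, W, Z, Y}, right has 1 {Q}.
    Root W: left subtree has 2 nodes {J, A}, right has 2 {Z, Y}.
      Root J: left subtree has 0 nodes { }, right has 1 {A}.
      Root Y: left subtree has 1 node {Z}, right has 0 { }.
  Root M: left subtree has 0 nodes { }, right has 1 {K}.

A J Z Y W Q L K M U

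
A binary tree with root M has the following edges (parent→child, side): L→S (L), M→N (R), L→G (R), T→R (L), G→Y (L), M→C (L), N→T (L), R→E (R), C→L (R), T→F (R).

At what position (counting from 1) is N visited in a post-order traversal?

Post-order visits the left subtree, then the right subtree, then the node.
At M: go left to C.
  At C: no left child.
  At C: go right to L.
    At L: go left to S.
      S is a leaf — visit S.
    At L: go right to G.
      At G: go left to Y.
        Y is a leaf — visit Y.
      At G: no right child.
      Visit G.
    Visit L.
  Visit C.
At M: go right to N.
  At N: go left to T.
    At T: go left to R.
      At R: no left child.
      At R: go right to E.
        E is a leaf — visit E.
      Visit R.
    At T: go right to F.
      F is a leaf — visit F.
    Visit T.
  At N: no right child.
  Visit N.
Visit M.
Full post-order sequence: S, Y, G, L, C, E, R, F, T, N, M.

10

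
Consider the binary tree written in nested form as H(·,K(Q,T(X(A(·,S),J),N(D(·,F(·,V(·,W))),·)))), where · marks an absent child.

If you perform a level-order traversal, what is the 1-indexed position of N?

Level-order visits nodes level by level from the root, left to right within each level.
Level 0: H
Level 1: K
Level 2: Q, T
Level 3: X, N
Level 4: A, J, D
Level 5: S, F
Level 6: V
Level 7: W
Full level-order sequence: H, K, Q, T, X, N, A, J, D, S, F, V, W.

6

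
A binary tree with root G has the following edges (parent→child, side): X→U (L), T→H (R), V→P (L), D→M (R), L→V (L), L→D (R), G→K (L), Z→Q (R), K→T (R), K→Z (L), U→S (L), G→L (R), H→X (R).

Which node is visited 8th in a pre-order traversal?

U

Pre-order visits the node, then its left subtree, then its right subtree.
Visit G.
At G: go left to K.
  Visit K.
  At K: go left to Z.
    Visit Z.
    At Z: no left child.
    At Z: go right to Q.
      Q is a leaf — visit Q.
  At K: go right to T.
    Visit T.
    At T: no left child.
    At T: go right to H.
      Visit H.
      At H: no left child.
      At H: go right to X.
        Visit X.
        At X: go left to U.
          Visit U.
          At U: go left to S.
            S is a leaf — visit S.
          At U: no right child.
        At X: no right child.
At G: go right to L.
  Visit L.
  At L: go left to V.
    Visit V.
    At V: go left to P.
      P is a leaf — visit P.
    At V: no right child.
  At L: go right to D.
    Visit D.
    At D: no left child.
    At D: go right to M.
      M is a leaf — visit M.
Full pre-order sequence: G, K, Z, Q, T, H, X, U, S, L, V, P, D, M.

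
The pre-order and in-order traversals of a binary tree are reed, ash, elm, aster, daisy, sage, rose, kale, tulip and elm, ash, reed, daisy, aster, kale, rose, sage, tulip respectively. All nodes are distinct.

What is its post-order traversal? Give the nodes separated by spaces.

elm ash daisy kale rose tulip sage aster reed

The first element of pre-order is the root; it splits in-order into left and right subtrees.
Root reed: left subtree has 2 nodes {elm, ash}, right has 6 {daisy, aster, kale, rose, sage, tulip}.
  Root ash: left subtree has 1 node {elm}, right has 0 { }.
  Root aster: left subtree has 1 node {daisy}, right has 4 {kale, rose, sage, tulip}.
    Root sage: left subtree has 2 nodes {kale, rose}, right has 1 {tulip}.
      Root rose: left subtree has 1 node {kale}, right has 0 { }.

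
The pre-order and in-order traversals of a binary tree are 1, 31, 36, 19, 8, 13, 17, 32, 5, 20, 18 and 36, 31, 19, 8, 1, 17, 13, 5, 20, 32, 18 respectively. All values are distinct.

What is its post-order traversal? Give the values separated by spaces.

36 8 19 31 17 20 5 18 32 13 1

The first element of pre-order is the root; it splits in-order into left and right subtrees.
Root 1: left subtree has 4 nodes {36, 31, 19, 8}, right has 6 {17, 13, 5, 20, 32, 18}.
  Root 31: left subtree has 1 node {36}, right has 2 {19, 8}.
    Root 19: left subtree has 0 nodes { }, right has 1 {8}.
  Root 13: left subtree has 1 node {17}, right has 4 {5, 20, 32, 18}.
    Root 32: left subtree has 2 nodes {5, 20}, right has 1 {18}.
      Root 5: left subtree has 0 nodes { }, right has 1 {20}.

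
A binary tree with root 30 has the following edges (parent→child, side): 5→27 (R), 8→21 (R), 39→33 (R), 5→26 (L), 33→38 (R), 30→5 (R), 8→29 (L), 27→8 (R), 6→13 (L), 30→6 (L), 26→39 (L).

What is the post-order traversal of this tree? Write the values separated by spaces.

13 6 38 33 39 26 29 21 8 27 5 30

Post-order visits the left subtree, then the right subtree, then the node.
At 30: go left to 6.
  At 6: go left to 13.
    13 is a leaf — visit 13.
  At 6: no right child.
  Visit 6.
At 30: go right to 5.
  At 5: go left to 26.
    At 26: go left to 39.
      At 39: no left child.
      At 39: go right to 33.
        At 33: no left child.
        At 33: go right to 38.
          38 is a leaf — visit 38.
        Visit 33.
      Visit 39.
    At 26: no right child.
    Visit 26.
  At 5: go right to 27.
    At 27: no left child.
    At 27: go right to 8.
      At 8: go left to 29.
        29 is a leaf — visit 29.
      At 8: go right to 21.
        21 is a leaf — visit 21.
      Visit 8.
    Visit 27.
  Visit 5.
Visit 30.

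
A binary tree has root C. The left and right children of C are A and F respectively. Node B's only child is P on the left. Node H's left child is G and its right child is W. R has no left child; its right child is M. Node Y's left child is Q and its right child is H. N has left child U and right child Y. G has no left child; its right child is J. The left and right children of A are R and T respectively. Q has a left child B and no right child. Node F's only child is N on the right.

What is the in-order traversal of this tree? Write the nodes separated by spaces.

In-order visits the left subtree, then the node, then the right subtree.
At C: go left to A.
  At A: go left to R.
    At R: no left child.
    Visit R.
    At R: go right to M.
      M is a leaf — visit M.
  Visit A.
  At A: go right to T.
    T is a leaf — visit T.
Visit C.
At C: go right to F.
  At F: no left child.
  Visit F.
  At F: go right to N.
    At N: go left to U.
      U is a leaf — visit U.
    Visit N.
    At N: go right to Y.
      At Y: go left to Q.
        At Q: go left to B.
          At B: go left to P.
            P is a leaf — visit P.
          Visit B.
          At B: no right child.
        Visit Q.
        At Q: no right child.
      Visit Y.
      At Y: go right to H.
        At H: go left to G.
          At G: no left child.
          Visit G.
          At G: go right to J.
            J is a leaf — visit J.
        Visit H.
        At H: go right to W.
          W is a leaf — visit W.

R M A T C F U N P B Q Y G J H W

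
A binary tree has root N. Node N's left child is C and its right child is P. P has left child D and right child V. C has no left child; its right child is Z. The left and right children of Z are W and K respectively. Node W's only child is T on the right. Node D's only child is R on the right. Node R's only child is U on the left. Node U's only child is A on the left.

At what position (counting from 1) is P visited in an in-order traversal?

In-order visits the left subtree, then the node, then the right subtree.
At N: go left to C.
  At C: no left child.
  Visit C.
  At C: go right to Z.
    At Z: go left to W.
      At W: no left child.
      Visit W.
      At W: go right to T.
        T is a leaf — visit T.
    Visit Z.
    At Z: go right to K.
      K is a leaf — visit K.
Visit N.
At N: go right to P.
  At P: go left to D.
    At D: no left child.
    Visit D.
    At D: go right to R.
      At R: go left to U.
        At U: go left to A.
          A is a leaf — visit A.
        Visit U.
        At U: no right child.
      Visit R.
      At R: no right child.
  Visit P.
  At P: go right to V.
    V is a leaf — visit V.
Full in-order sequence: C, W, T, Z, K, N, D, A, U, R, P, V.

11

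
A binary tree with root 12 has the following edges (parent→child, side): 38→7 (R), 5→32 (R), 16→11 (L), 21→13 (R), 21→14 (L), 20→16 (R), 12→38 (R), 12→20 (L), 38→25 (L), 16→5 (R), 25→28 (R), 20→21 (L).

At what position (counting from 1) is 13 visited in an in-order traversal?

3

In-order visits the left subtree, then the node, then the right subtree.
At 12: go left to 20.
  At 20: go left to 21.
    At 21: go left to 14.
      14 is a leaf — visit 14.
    Visit 21.
    At 21: go right to 13.
      13 is a leaf — visit 13.
  Visit 20.
  At 20: go right to 16.
    At 16: go left to 11.
      11 is a leaf — visit 11.
    Visit 16.
    At 16: go right to 5.
      At 5: no left child.
      Visit 5.
      At 5: go right to 32.
        32 is a leaf — visit 32.
Visit 12.
At 12: go right to 38.
  At 38: go left to 25.
    At 25: no left child.
    Visit 25.
    At 25: go right to 28.
      28 is a leaf — visit 28.
  Visit 38.
  At 38: go right to 7.
    7 is a leaf — visit 7.
Full in-order sequence: 14, 21, 13, 20, 11, 16, 5, 32, 12, 25, 28, 38, 7.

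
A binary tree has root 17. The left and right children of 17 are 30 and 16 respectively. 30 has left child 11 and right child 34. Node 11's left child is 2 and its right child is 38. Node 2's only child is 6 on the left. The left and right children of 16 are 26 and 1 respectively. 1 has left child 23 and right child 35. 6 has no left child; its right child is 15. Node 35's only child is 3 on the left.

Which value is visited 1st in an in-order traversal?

In-order visits the left subtree, then the node, then the right subtree.
At 17: go left to 30.
  At 30: go left to 11.
    At 11: go left to 2.
      At 2: go left to 6.
        At 6: no left child.
        Visit 6.
        At 6: go right to 15.
          15 is a leaf — visit 15.
      Visit 2.
      At 2: no right child.
    Visit 11.
    At 11: go right to 38.
      38 is a leaf — visit 38.
  Visit 30.
  At 30: go right to 34.
    34 is a leaf — visit 34.
Visit 17.
At 17: go right to 16.
  At 16: go left to 26.
    26 is a leaf — visit 26.
  Visit 16.
  At 16: go right to 1.
    At 1: go left to 23.
      23 is a leaf — visit 23.
    Visit 1.
    At 1: go right to 35.
      At 35: go left to 3.
        3 is a leaf — visit 3.
      Visit 35.
      At 35: no right child.
Full in-order sequence: 6, 15, 2, 11, 38, 30, 34, 17, 26, 16, 23, 1, 3, 35.

6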